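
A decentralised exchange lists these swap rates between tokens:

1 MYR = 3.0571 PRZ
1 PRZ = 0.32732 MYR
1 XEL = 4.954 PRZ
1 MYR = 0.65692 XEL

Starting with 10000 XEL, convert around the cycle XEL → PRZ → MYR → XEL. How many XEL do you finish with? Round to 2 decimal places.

10652.24

10000 XEL × 4.954 = 49540 PRZ
49540 PRZ × 0.32732 = 16215.4328 MYR
16215.4328 MYR × 0.65692 = 10652.242114976 XEL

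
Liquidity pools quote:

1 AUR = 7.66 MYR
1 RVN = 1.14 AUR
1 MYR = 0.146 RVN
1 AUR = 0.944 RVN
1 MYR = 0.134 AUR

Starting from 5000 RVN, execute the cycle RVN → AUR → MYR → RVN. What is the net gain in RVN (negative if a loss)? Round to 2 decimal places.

5000 RVN × 1.14 = 5700 AUR
5700 AUR × 7.66 = 43662 MYR
43662 MYR × 0.146 = 6374.652 RVN
Net change: 6374.652 − 5000 = 1374.652 RVN

1374.65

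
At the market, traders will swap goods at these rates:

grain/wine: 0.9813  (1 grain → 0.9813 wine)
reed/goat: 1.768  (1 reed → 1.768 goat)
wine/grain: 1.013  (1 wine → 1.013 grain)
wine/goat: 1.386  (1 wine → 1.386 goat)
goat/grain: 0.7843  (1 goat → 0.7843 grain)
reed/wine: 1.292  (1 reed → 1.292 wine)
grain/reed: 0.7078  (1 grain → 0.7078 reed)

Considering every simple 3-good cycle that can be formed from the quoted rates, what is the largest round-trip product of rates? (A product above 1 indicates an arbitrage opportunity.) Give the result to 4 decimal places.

1.0667

goat→grain→wine→goat: 0.7843 × 0.9813 × 1.386 = 1.06671
reed→goat→grain→reed: 1.768 × 0.7843 × 0.7078 = 0.98147
reed→wine→grain→reed: 1.292 × 1.013 × 0.7078 = 0.92637
Maximum is goat→grain→wine→goat at 1.0667; arbitrage exists.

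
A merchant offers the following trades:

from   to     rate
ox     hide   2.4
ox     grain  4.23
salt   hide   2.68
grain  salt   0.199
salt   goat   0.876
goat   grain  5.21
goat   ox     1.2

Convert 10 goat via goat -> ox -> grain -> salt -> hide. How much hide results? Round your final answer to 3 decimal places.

10 goat × 1.2 = 12 ox
12 ox × 4.23 = 50.76 grain
50.76 grain × 0.199 = 10.10124 salt
10.10124 salt × 2.68 = 27.0713232 hide

27.071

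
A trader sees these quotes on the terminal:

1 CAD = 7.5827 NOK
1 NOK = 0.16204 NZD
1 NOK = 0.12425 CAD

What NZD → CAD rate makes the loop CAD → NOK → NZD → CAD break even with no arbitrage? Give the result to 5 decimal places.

0.81387

Known legs of the cycle: 7.5827 × 0.16204 = 1.228700708
For no arbitrage the full-cycle product must be 1, so the missing rate is 1 / 1.228700708 ≈ 0.8138678.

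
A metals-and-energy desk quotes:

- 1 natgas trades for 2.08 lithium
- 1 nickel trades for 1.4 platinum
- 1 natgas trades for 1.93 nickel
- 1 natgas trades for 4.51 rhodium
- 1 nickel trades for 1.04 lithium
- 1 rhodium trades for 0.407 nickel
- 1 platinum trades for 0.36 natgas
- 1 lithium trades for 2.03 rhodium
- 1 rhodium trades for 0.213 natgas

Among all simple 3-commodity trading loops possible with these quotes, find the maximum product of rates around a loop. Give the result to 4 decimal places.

natgas→nickel→platinum→natgas: 1.93 × 1.4 × 0.36 = 0.97272
natgas→lithium→rhodium→natgas: 2.08 × 2.03 × 0.213 = 0.89937
rhodium→nickel→lithium→rhodium: 0.407 × 1.04 × 2.03 = 0.85926
Maximum is natgas→nickel→platinum→natgas at 0.9727; no arbitrage — every cycle loses value.

0.9727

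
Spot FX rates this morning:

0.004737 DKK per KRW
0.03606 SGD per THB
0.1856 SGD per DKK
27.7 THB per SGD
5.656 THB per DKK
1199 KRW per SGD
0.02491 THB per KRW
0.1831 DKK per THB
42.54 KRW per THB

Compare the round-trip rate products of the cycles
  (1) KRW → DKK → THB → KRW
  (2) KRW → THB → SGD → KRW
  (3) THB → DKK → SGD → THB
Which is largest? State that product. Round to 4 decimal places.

1.1398

(1) 0.004737 × 5.656 × 42.54 = 1.13975
(2) 0.02491 × 0.03606 × 1199 = 1.07701
(3) 0.1831 × 0.1856 × 27.7 = 0.94134
Highest is cycle (1) at 1.1398 (>1, arbitrage).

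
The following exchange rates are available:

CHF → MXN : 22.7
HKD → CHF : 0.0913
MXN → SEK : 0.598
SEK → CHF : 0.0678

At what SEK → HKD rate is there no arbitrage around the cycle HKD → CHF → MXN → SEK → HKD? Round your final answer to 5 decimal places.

0.80687

Known legs of the cycle: 0.0913 × 22.7 × 0.598 = 1.23936098
For no arbitrage the full-cycle product must be 1, so the missing rate is 1 / 1.23936098 ≈ 0.8068674.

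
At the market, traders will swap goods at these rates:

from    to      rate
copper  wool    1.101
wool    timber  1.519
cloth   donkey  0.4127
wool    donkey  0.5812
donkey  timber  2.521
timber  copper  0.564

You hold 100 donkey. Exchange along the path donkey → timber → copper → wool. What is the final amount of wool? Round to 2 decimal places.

156.55

100 donkey × 2.521 = 252.1 timber
252.1 timber × 0.564 = 142.1844 copper
142.1844 copper × 1.101 = 156.5450244 wool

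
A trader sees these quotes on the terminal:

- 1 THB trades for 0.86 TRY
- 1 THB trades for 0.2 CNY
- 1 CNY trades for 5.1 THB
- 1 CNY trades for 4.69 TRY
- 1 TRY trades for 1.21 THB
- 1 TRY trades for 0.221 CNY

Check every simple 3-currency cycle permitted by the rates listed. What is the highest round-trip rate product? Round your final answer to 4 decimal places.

1.1350

TRY→THB→CNY→TRY: 1.21 × 0.2 × 4.69 = 1.13498
TRY→CNY→THB→TRY: 0.221 × 5.1 × 0.86 = 0.96931
Maximum is TRY→THB→CNY→TRY at 1.1350; arbitrage exists.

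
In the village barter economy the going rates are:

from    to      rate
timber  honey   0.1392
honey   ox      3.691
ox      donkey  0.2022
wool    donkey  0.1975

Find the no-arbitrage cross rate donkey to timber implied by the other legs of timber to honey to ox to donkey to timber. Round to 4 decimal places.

9.6258

Known legs of the cycle: 0.1392 × 3.691 × 0.2022 = 0.10388777184
For no arbitrage the full-cycle product must be 1, so the missing rate is 1 / 0.10388777184 ≈ 9.625772.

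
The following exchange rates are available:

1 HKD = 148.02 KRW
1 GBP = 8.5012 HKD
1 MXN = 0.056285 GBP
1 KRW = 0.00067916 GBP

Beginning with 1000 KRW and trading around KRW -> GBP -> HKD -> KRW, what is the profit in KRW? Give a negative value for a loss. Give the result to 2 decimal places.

-145.38

1000 KRW × 0.00067916 = 0.67916 GBP
0.67916 GBP × 8.5012 = 5.773674992 HKD
5.773674992 HKD × 148.02 = 854.61937231584 KRW
Net change: 854.61937231584 − 1000 = -145.38062768416 KRW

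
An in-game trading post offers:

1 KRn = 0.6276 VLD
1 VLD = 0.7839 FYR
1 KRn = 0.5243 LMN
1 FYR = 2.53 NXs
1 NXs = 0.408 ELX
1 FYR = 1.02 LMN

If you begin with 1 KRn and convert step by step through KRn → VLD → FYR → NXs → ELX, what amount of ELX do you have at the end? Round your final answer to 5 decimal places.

1 KRn × 0.6276 = 0.6276 VLD
0.6276 VLD × 0.7839 = 0.49197564 FYR
0.49197564 FYR × 2.53 = 1.2446983692 NXs
1.2446983692 NXs × 0.408 = 0.5078369346336 ELX

0.50784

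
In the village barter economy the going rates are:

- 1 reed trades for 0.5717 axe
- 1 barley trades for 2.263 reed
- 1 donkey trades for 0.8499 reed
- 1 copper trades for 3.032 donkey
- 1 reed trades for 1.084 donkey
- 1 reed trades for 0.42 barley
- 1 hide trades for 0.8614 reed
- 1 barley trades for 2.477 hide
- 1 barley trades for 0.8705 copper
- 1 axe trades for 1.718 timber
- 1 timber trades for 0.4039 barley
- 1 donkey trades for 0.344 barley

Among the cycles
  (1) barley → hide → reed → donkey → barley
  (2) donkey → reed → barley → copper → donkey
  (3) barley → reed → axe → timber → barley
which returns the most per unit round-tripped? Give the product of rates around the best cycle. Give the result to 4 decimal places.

(1) 2.477 × 0.8614 × 1.084 × 0.344 = 0.79564
(2) 0.8499 × 0.42 × 0.8705 × 3.032 = 0.94214
(3) 2.263 × 0.5717 × 1.718 × 0.4039 = 0.89774
Highest is cycle (2) at 0.9421 (≤1, no arbitrage).

0.9421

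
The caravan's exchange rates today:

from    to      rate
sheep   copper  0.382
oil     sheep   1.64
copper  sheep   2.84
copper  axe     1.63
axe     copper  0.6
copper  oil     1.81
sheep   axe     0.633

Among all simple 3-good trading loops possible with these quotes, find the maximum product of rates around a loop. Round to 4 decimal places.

1.1339

oil→sheep→copper→oil: 1.64 × 0.382 × 1.81 = 1.13393
axe→copper→sheep→axe: 0.6 × 2.84 × 0.633 = 1.07863
Maximum is oil→sheep→copper→oil at 1.1339; arbitrage exists.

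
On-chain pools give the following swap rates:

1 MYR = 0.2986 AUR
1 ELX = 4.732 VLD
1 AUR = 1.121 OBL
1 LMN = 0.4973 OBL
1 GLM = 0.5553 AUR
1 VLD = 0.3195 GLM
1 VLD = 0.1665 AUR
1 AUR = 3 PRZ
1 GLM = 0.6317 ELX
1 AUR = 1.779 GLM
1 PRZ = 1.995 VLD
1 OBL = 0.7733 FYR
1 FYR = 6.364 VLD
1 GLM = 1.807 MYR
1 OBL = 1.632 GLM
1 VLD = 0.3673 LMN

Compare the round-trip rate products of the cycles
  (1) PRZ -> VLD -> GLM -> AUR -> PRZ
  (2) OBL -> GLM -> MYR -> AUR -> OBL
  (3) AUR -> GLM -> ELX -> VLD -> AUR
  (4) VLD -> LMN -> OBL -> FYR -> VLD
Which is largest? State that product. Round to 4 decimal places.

1.0618

(1) 1.995 × 0.3195 × 0.5553 × 3 = 1.06185
(2) 1.632 × 1.807 × 0.2986 × 1.121 = 0.98713
(3) 1.779 × 0.6317 × 4.732 × 0.1665 = 0.88541
(4) 0.3673 × 0.4973 × 0.7733 × 6.364 = 0.89891
Highest is cycle (1) at 1.0618 (>1, arbitrage).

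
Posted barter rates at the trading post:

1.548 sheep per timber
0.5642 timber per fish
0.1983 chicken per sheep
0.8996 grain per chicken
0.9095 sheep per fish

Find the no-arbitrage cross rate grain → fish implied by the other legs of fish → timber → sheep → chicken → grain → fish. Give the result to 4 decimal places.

6.4184

Known legs of the cycle: 0.5642 × 1.548 × 0.1983 × 0.8996 = 0.155803137523488
For no arbitrage the full-cycle product must be 1, so the missing rate is 1 / 0.155803137523488 ≈ 6.418356.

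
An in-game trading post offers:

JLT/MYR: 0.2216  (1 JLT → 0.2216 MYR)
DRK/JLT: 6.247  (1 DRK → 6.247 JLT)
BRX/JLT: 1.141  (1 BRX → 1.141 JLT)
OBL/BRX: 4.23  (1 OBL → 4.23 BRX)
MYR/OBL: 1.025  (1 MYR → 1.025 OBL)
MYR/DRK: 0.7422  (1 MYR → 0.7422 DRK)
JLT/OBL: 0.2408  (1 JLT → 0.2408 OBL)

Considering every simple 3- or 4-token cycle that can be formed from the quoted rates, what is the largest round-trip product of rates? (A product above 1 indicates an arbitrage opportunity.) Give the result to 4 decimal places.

OBL→BRX→JLT→OBL: 4.23 × 1.141 × 0.2408 = 1.16220
OBL→BRX→JLT→MYR→OBL: 4.23 × 1.141 × 0.2216 × 1.025 = 1.09628
MYR→DRK→JLT→MYR: 0.7422 × 6.247 × 0.2216 = 1.02745
Maximum is OBL→BRX→JLT→OBL at 1.1622; arbitrage exists.

1.1622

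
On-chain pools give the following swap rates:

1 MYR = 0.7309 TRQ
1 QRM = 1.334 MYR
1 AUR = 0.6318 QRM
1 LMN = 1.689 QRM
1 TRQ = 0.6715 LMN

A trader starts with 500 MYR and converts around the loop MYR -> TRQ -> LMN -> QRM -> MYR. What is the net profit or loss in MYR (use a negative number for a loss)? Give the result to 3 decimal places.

52.916

500 MYR × 0.7309 = 365.45 TRQ
365.45 TRQ × 0.6715 = 245.399675 LMN
245.399675 LMN × 1.689 = 414.480051075 QRM
414.480051075 QRM × 1.334 = 552.91638813405 MYR
Net change: 552.91638813405 − 500 = 52.91638813405 MYR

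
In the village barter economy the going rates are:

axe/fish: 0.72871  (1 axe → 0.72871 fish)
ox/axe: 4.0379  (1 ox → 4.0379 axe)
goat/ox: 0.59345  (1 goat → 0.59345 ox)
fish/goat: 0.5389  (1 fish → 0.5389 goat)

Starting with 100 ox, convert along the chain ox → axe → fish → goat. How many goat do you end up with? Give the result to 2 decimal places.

100 ox × 4.0379 = 403.79 axe
403.79 axe × 0.72871 = 294.2458109 fish
294.2458109 fish × 0.5389 = 158.56906749401 goat

158.57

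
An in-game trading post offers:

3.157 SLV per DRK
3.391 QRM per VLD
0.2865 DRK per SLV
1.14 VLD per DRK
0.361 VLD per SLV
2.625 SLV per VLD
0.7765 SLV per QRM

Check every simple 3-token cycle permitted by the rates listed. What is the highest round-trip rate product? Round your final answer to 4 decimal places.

SLV→VLD→QRM→SLV: 0.361 × 3.391 × 0.7765 = 0.95055
SLV→DRK→VLD→SLV: 0.2865 × 1.14 × 2.625 = 0.85735
Maximum is SLV→VLD→QRM→SLV at 0.9506; no arbitrage — every cycle loses value.

0.9506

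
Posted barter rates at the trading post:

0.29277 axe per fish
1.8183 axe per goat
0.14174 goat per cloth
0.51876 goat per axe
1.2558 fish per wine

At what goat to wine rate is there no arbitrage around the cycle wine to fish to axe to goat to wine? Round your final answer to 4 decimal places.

5.2431

Known legs of the cycle: 1.2558 × 0.29277 × 0.51876 = 0.19072759521816
For no arbitrage the full-cycle product must be 1, so the missing rate is 1 / 0.19072759521816 ≈ 5.243080.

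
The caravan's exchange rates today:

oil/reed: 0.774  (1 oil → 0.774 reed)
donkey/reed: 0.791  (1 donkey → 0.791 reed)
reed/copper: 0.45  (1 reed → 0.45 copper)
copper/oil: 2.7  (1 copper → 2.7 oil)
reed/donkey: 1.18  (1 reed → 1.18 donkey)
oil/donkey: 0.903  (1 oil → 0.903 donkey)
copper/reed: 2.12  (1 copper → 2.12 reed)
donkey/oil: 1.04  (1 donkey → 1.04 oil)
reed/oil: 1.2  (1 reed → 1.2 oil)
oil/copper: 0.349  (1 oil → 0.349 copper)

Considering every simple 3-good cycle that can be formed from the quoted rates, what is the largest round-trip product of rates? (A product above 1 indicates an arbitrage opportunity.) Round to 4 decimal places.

oil→reed→donkey→oil: 0.774 × 1.18 × 1.04 = 0.94985
oil→reed→copper→oil: 0.774 × 0.45 × 2.7 = 0.94041
oil→copper→reed→oil: 0.349 × 2.12 × 1.2 = 0.88786
oil→donkey→reed→oil: 0.903 × 0.791 × 1.2 = 0.85713
Maximum is oil→reed→donkey→oil at 0.9499; no arbitrage — every cycle loses value.

0.9499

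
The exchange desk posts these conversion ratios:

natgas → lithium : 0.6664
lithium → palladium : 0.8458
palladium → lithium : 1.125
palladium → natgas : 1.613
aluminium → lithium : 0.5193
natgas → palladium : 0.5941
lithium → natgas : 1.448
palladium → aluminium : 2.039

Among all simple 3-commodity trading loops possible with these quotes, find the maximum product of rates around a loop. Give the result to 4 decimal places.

0.9678

palladium→lithium→natgas→palladium: 1.125 × 1.448 × 0.5941 = 0.96779
palladium→natgas→lithium→palladium: 1.613 × 0.6664 × 0.8458 = 0.90915
palladium→aluminium→lithium→palladium: 2.039 × 0.5193 × 0.8458 = 0.89558
Maximum is palladium→lithium→natgas→palladium at 0.9678; no arbitrage — every cycle loses value.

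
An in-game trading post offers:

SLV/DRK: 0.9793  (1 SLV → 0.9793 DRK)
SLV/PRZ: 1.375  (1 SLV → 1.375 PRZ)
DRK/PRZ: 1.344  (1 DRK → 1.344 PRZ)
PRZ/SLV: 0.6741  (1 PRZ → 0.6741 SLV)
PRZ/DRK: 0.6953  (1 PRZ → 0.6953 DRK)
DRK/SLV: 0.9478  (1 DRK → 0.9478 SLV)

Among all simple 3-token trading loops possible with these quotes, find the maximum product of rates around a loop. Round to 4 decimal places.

0.9061

SLV→PRZ→DRK→SLV: 1.375 × 0.6953 × 0.9478 = 0.90613
SLV→DRK→PRZ→SLV: 0.9793 × 1.344 × 0.6741 = 0.88724
Maximum is SLV→PRZ→DRK→SLV at 0.9061; no arbitrage — every cycle loses value.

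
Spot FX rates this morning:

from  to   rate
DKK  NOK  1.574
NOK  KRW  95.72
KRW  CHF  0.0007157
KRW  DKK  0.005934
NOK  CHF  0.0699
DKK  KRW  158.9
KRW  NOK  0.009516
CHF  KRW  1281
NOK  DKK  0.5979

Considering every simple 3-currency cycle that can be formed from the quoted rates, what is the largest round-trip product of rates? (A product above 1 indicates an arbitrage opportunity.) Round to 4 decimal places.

NOK→DKK→KRW→NOK: 0.5979 × 158.9 × 0.009516 = 0.90408
NOK→KRW→DKK→NOK: 95.72 × 0.005934 × 1.574 = 0.89404
NOK→CHF→KRW→NOK: 0.0699 × 1281 × 0.009516 = 0.85208
Maximum is NOK→DKK→KRW→NOK at 0.9041; no arbitrage — every cycle loses value.

0.9041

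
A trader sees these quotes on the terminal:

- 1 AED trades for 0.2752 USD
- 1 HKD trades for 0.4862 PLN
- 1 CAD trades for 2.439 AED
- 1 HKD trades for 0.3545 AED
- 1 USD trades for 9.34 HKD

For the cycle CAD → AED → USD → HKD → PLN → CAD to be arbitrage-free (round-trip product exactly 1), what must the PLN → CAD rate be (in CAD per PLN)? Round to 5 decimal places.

0.32808

Known legs of the cycle: 2.439 × 0.2752 × 9.34 × 0.4862 = 3.0480498157824
For no arbitrage the full-cycle product must be 1, so the missing rate is 1 / 3.0480498157824 ≈ 0.3280786.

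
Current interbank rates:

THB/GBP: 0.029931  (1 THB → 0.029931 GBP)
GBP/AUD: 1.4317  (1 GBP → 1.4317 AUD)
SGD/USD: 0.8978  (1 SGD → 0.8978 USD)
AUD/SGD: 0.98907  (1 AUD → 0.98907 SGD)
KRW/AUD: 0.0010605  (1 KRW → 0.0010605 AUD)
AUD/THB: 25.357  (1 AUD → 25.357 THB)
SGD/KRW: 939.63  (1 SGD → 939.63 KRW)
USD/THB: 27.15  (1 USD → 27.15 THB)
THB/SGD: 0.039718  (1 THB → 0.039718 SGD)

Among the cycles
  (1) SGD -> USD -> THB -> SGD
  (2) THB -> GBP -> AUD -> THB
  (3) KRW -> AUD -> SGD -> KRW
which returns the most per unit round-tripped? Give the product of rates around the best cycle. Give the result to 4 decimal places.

1.0866

(1) 0.8978 × 27.15 × 0.039718 = 0.96814
(2) 0.029931 × 1.4317 × 25.357 = 1.08660
(3) 0.0010605 × 0.98907 × 939.63 = 0.98559
Highest is cycle (2) at 1.0866 (>1, arbitrage).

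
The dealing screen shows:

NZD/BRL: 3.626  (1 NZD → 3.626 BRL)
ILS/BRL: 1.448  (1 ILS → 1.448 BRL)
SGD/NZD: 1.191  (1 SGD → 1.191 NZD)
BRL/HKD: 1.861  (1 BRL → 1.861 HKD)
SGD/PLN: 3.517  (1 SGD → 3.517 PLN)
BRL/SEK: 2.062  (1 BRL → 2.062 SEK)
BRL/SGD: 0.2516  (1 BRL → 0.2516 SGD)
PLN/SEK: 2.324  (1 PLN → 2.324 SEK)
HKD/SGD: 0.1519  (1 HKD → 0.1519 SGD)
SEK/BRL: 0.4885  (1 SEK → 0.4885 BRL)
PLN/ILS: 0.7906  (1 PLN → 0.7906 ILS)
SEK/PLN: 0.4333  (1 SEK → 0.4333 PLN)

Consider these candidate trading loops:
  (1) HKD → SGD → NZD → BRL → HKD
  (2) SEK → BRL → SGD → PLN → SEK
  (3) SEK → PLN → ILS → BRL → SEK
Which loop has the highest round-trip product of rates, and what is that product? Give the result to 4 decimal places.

1.2208

(1) 0.1519 × 1.191 × 3.626 × 1.861 = 1.22080
(2) 0.4885 × 0.2516 × 3.517 × 2.324 = 1.00458
(3) 0.4333 × 0.7906 × 1.448 × 2.062 = 1.02283
Highest is cycle (1) at 1.2208 (>1, arbitrage).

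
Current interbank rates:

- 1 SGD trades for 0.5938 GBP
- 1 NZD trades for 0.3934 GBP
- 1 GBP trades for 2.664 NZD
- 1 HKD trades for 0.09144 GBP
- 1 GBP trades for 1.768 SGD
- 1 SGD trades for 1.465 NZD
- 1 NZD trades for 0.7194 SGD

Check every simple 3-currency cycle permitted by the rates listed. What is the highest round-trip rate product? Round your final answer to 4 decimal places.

1.1380

NZD→SGD→GBP→NZD: 0.7194 × 0.5938 × 2.664 = 1.13801
NZD→GBP→SGD→NZD: 0.3934 × 1.768 × 1.465 = 1.01895
Maximum is NZD→SGD→GBP→NZD at 1.1380; arbitrage exists.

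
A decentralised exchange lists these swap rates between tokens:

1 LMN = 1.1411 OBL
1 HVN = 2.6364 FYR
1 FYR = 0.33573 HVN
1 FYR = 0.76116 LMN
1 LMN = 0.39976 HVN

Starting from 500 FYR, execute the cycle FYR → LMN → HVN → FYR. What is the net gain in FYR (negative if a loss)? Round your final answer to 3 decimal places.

-98.896

500 FYR × 0.76116 = 380.58 LMN
380.58 LMN × 0.39976 = 152.1406608 HVN
152.1406608 HVN × 2.6364 = 401.10363813312 FYR
Net change: 401.10363813312 − 500 = -98.89636186688 FYR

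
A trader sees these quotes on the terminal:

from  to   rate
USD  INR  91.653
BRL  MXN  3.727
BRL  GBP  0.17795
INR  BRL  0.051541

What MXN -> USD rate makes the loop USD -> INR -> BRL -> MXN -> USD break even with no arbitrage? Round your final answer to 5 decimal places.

Known legs of the cycle: 91.653 × 0.051541 × 3.727 = 17.605927866471
For no arbitrage the full-cycle product must be 1, so the missing rate is 1 / 17.605927866471 ≈ 0.0567991.

0.05680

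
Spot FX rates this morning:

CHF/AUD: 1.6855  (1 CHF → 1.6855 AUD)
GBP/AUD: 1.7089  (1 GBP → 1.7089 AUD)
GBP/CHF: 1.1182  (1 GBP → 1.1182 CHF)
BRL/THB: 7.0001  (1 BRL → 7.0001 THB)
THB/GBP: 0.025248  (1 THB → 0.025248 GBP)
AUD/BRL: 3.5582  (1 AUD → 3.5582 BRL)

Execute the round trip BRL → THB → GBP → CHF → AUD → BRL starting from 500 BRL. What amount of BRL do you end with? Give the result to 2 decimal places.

592.62

500 BRL × 7.0001 = 3500.05 THB
3500.05 THB × 0.025248 = 88.3692624 GBP
88.3692624 GBP × 1.1182 = 98.81450921568 CHF
98.81450921568 CHF × 1.6855 = 166.55185528302864 AUD
166.55185528302864 AUD × 3.5582 = 592.624811468072506848 BRL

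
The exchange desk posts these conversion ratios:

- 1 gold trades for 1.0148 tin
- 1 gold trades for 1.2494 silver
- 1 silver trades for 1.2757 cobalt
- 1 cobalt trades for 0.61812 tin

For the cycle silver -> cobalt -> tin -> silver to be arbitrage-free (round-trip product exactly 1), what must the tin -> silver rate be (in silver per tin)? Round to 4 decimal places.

1.2682

Known legs of the cycle: 1.2757 × 0.61812 = 0.788535684
For no arbitrage the full-cycle product must be 1, so the missing rate is 1 / 0.788535684 ≈ 1.268173.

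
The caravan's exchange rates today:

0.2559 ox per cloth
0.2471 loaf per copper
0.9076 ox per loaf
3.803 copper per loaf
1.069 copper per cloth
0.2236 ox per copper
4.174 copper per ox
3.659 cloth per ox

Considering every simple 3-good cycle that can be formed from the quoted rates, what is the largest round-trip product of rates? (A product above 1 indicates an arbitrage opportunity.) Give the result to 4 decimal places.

0.9361

ox→copper→loaf→ox: 4.174 × 0.2471 × 0.9076 = 0.93609
cloth→copper→ox→cloth: 1.069 × 0.2236 × 3.659 = 0.87460
Maximum is ox→copper→loaf→ox at 0.9361; no arbitrage — every cycle loses value.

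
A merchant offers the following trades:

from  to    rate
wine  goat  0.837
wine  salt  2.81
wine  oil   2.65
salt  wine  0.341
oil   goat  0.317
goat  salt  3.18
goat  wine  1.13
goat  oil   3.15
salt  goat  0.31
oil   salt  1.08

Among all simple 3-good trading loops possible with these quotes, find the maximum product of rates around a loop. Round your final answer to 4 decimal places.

oil→salt→goat→oil: 1.08 × 0.31 × 3.15 = 1.05462
wine→salt→goat→wine: 2.81 × 0.31 × 1.13 = 0.98434
oil→salt→wine→oil: 1.08 × 0.341 × 2.65 = 0.97594
oil→goat→wine→oil: 0.317 × 1.13 × 2.65 = 0.94926
wine→goat→salt→wine: 0.837 × 3.18 × 0.341 = 0.90763
Maximum is oil→salt→goat→oil at 1.0546; arbitrage exists.

1.0546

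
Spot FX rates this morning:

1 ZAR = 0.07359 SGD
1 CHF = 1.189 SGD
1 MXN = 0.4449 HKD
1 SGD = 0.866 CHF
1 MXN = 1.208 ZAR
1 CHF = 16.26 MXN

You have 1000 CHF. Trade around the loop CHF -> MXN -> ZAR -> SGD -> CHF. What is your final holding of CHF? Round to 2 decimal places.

1251.77

1000 CHF × 16.26 = 16260 MXN
16260 MXN × 1.208 = 19642.08 ZAR
19642.08 ZAR × 0.07359 = 1445.4606672 SGD
1445.4606672 SGD × 0.866 = 1251.7689377952 CHF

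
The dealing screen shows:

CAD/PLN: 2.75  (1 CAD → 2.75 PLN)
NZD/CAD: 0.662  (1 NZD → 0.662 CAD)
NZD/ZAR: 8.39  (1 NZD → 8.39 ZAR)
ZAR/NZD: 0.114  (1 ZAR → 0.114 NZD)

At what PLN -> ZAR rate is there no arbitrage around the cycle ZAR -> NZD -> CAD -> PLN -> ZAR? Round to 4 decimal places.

Known legs of the cycle: 0.114 × 0.662 × 2.75 = 0.207537
For no arbitrage the full-cycle product must be 1, so the missing rate is 1 / 0.207537 ≈ 4.818418.

4.8184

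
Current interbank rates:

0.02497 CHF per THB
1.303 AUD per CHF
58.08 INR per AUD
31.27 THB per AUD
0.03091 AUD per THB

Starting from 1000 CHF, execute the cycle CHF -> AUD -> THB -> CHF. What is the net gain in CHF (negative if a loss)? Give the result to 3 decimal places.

1000 CHF × 1.303 = 1303 AUD
1303 AUD × 31.27 = 40744.81 THB
40744.81 THB × 0.02497 = 1017.3979057 CHF
Net change: 1017.3979057 − 1000 = 17.3979057 CHF

17.398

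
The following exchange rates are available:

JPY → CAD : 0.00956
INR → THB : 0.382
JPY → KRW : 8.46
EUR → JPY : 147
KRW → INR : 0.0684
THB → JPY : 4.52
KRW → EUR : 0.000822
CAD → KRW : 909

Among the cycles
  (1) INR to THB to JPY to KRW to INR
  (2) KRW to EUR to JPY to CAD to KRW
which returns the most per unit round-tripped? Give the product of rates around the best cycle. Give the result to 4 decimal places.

(1) 0.382 × 4.52 × 8.46 × 0.0684 = 0.99914
(2) 0.000822 × 147 × 0.00956 × 909 = 1.05005
Highest is cycle (2) at 1.0501 (>1, arbitrage).

1.0501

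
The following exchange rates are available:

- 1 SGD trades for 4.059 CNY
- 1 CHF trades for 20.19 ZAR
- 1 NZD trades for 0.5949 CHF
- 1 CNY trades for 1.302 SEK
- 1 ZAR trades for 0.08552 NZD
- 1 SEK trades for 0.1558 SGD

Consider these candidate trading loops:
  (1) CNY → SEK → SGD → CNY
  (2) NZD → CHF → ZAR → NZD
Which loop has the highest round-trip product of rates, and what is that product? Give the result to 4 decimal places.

(1) 1.302 × 0.1558 × 4.059 = 0.82337
(2) 0.5949 × 20.19 × 0.08552 = 1.02718
Highest is cycle (2) at 1.0272 (>1, arbitrage).

1.0272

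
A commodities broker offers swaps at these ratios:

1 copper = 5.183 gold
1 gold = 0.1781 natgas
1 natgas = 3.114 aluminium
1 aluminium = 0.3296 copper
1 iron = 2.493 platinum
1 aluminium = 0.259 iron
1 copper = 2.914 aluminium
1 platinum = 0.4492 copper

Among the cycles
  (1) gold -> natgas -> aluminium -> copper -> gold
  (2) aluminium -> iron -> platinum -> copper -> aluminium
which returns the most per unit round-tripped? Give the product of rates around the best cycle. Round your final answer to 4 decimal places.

0.9474

(1) 0.1781 × 3.114 × 0.3296 × 5.183 = 0.94744
(2) 0.259 × 2.493 × 0.4492 × 2.914 = 0.84518
Highest is cycle (1) at 0.9474 (≤1, no arbitrage).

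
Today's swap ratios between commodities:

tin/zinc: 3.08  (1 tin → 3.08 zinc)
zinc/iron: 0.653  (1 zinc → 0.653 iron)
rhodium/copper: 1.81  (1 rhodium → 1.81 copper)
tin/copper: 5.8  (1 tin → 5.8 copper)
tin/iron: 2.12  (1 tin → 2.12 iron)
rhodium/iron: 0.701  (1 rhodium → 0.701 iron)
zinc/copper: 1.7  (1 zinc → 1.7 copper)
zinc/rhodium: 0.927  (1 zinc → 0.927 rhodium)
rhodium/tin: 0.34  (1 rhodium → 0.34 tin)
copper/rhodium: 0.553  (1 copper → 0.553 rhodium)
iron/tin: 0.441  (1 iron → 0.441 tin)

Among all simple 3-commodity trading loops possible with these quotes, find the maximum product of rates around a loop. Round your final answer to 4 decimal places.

copper→rhodium→tin→copper: 0.553 × 0.34 × 5.8 = 1.09052
rhodium→tin→zinc→rhodium: 0.34 × 3.08 × 0.927 = 0.97075
zinc→iron→tin→zinc: 0.653 × 0.441 × 3.08 = 0.88696
Maximum is copper→rhodium→tin→copper at 1.0905; arbitrage exists.

1.0905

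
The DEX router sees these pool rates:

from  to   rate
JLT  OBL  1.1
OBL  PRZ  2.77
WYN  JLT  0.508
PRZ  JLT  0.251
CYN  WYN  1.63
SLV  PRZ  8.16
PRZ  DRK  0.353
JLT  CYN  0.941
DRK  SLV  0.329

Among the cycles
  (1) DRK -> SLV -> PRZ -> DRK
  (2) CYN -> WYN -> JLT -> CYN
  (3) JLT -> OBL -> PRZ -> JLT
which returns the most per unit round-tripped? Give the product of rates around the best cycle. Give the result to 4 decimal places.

(1) 0.329 × 8.16 × 0.353 = 0.94768
(2) 1.63 × 0.508 × 0.941 = 0.77919
(3) 1.1 × 2.77 × 0.251 = 0.76480
Highest is cycle (1) at 0.9477 (≤1, no arbitrage).

0.9477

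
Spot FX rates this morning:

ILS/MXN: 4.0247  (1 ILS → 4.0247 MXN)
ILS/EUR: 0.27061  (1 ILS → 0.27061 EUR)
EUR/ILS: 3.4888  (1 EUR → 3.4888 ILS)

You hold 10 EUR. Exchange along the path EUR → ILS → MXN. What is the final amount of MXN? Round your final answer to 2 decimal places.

140.41

10 EUR × 3.4888 = 34.888 ILS
34.888 ILS × 4.0247 = 140.4137336 MXN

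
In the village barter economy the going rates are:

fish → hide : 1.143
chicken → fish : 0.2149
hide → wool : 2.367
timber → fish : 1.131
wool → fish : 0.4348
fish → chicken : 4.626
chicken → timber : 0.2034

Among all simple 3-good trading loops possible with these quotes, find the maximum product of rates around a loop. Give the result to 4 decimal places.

1.1763

fish→hide→wool→fish: 1.143 × 2.367 × 0.4348 = 1.17634
chicken→timber→fish→chicken: 0.2034 × 1.131 × 4.626 = 1.06419
Maximum is fish→hide→wool→fish at 1.1763; arbitrage exists.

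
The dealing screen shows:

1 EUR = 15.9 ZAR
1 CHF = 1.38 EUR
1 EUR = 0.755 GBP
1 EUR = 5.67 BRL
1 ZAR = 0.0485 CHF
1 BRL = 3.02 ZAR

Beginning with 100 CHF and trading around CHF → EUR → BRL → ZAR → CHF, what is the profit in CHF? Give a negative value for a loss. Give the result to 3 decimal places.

14.607

100 CHF × 1.38 = 138 EUR
138 EUR × 5.67 = 782.46 BRL
782.46 BRL × 3.02 = 2363.0292 ZAR
2363.0292 ZAR × 0.0485 = 114.6069162 CHF
Net change: 114.6069162 − 100 = 14.6069162 CHF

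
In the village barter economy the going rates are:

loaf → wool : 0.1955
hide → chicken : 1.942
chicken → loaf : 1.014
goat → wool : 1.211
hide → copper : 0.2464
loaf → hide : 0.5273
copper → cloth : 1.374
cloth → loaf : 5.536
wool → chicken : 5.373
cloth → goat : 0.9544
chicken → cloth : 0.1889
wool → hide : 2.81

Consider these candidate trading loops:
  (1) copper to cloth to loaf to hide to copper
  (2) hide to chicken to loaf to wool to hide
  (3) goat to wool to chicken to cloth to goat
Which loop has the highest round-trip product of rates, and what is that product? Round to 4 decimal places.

1.1731

(1) 1.374 × 5.536 × 0.5273 × 0.2464 = 0.98828
(2) 1.942 × 1.014 × 0.1955 × 2.81 = 1.08178
(3) 1.211 × 5.373 × 0.1889 × 0.9544 = 1.17307
Highest is cycle (3) at 1.1731 (>1, arbitrage).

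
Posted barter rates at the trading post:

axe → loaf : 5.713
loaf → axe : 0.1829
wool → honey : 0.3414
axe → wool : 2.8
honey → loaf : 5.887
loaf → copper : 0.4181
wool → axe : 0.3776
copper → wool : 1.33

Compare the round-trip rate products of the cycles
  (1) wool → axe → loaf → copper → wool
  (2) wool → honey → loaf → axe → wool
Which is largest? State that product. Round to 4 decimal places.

1.1996

(1) 0.3776 × 5.713 × 0.4181 × 1.33 = 1.19958
(2) 0.3414 × 5.887 × 0.1829 × 2.8 = 1.02927
Highest is cycle (1) at 1.1996 (>1, arbitrage).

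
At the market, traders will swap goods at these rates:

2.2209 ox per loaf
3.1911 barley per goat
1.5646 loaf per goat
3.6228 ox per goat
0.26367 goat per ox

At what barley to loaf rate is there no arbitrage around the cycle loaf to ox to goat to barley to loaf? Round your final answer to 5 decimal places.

Known legs of the cycle: 2.2209 × 0.26367 × 3.1911 = 1.8686593457433
For no arbitrage the full-cycle product must be 1, so the missing rate is 1 / 1.8686593457433 ≈ 0.5351430.

0.53514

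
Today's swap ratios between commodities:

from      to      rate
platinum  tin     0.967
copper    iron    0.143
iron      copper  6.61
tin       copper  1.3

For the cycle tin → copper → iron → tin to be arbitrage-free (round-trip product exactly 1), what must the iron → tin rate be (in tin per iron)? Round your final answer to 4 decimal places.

5.3792

Known legs of the cycle: 1.3 × 0.143 = 0.1859
For no arbitrage the full-cycle product must be 1, so the missing rate is 1 / 0.1859 ≈ 5.379236.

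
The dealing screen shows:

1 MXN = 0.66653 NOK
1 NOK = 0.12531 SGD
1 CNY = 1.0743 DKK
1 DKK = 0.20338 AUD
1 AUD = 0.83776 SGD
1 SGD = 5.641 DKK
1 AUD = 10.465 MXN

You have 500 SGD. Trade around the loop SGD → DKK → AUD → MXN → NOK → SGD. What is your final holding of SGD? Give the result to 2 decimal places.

500 SGD × 5.641 = 2820.5 DKK
2820.5 DKK × 0.20338 = 573.63329 AUD
573.63329 AUD × 10.465 = 6003.07237985 MXN
6003.07237985 MXN × 0.66653 = 4001.2278333414205 NOK
4001.2278333414205 NOK × 0.12531 = 501.393859796013402855 SGD

501.39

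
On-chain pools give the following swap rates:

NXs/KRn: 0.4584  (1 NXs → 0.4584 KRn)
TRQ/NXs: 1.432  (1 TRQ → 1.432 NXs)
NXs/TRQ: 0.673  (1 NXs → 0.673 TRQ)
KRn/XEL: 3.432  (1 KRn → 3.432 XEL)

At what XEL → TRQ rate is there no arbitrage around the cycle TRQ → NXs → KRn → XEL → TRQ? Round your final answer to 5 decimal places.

0.44388

Known legs of the cycle: 1.432 × 0.4584 × 3.432 = 2.2528636416
For no arbitrage the full-cycle product must be 1, so the missing rate is 1 / 2.2528636416 ≈ 0.4438795.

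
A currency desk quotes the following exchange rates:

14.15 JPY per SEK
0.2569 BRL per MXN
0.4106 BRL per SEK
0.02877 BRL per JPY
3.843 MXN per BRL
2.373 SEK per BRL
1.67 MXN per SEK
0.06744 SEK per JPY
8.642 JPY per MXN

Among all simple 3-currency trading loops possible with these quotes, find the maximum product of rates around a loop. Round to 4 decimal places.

MXN→BRL→SEK→MXN: 0.2569 × 2.373 × 1.67 = 1.01807
MXN→JPY→SEK→MXN: 8.642 × 0.06744 × 1.67 = 0.97330
BRL→SEK→JPY→BRL: 2.373 × 14.15 × 0.02877 = 0.96604
MXN→JPY→BRL→MXN: 8.642 × 0.02877 × 3.843 = 0.95549
Maximum is MXN→BRL→SEK→MXN at 1.0181; arbitrage exists.

1.0181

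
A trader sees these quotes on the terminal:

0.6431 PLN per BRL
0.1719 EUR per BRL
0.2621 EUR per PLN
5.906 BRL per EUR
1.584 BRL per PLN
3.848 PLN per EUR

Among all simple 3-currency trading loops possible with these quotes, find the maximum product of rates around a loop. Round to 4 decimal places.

PLN→BRL→EUR→PLN: 1.584 × 0.1719 × 3.848 = 1.04777
PLN→EUR→BRL→PLN: 0.2621 × 5.906 × 0.6431 = 0.99549
Maximum is PLN→BRL→EUR→PLN at 1.0478; arbitrage exists.

1.0478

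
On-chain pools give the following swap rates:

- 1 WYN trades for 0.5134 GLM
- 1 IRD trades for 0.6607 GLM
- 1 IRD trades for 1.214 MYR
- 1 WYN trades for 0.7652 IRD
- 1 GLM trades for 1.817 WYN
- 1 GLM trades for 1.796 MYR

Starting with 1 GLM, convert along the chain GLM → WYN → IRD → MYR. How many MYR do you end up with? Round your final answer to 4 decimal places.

1 GLM × 1.817 = 1.817 WYN
1.817 WYN × 0.7652 = 1.3903684 IRD
1.3903684 IRD × 1.214 = 1.6879072376 MYR

1.6879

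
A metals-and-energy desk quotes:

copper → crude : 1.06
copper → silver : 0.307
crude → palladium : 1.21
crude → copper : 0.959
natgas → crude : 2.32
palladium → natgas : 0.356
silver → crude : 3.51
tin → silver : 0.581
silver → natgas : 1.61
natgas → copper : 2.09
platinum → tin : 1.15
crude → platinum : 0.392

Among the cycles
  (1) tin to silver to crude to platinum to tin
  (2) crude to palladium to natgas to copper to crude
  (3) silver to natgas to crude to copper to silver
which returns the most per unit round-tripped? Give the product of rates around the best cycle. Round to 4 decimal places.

(1) 0.581 × 3.51 × 0.392 × 1.15 = 0.91932
(2) 1.21 × 0.356 × 2.09 × 1.06 = 0.95431
(3) 1.61 × 2.32 × 0.959 × 0.307 = 1.09969
Highest is cycle (3) at 1.0997 (>1, arbitrage).

1.0997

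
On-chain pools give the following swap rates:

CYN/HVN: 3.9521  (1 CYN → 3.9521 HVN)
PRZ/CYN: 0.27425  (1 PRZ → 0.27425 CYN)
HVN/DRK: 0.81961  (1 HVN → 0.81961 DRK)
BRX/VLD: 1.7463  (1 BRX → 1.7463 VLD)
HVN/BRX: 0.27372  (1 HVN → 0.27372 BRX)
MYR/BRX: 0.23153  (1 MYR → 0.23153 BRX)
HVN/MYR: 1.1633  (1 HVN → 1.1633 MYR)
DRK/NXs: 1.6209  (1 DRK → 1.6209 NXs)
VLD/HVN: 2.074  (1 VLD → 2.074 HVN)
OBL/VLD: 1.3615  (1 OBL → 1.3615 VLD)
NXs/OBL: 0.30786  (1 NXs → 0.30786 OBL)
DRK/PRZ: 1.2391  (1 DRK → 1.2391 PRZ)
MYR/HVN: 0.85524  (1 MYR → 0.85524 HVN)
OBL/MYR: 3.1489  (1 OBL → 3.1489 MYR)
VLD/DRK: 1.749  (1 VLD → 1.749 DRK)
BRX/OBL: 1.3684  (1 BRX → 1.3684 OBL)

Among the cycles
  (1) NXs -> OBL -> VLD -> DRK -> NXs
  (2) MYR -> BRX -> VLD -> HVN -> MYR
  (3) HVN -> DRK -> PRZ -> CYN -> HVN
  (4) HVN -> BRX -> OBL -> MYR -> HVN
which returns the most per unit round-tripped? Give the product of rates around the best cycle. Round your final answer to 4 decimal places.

1.1883

(1) 0.30786 × 1.3615 × 1.749 × 1.6209 = 1.18827
(2) 0.23153 × 1.7463 × 2.074 × 1.1633 = 0.97550
(3) 0.81961 × 1.2391 × 0.27425 × 3.9521 = 1.10075
(4) 0.27372 × 1.3684 × 3.1489 × 0.85524 = 1.00871
Highest is cycle (1) at 1.1883 (>1, arbitrage).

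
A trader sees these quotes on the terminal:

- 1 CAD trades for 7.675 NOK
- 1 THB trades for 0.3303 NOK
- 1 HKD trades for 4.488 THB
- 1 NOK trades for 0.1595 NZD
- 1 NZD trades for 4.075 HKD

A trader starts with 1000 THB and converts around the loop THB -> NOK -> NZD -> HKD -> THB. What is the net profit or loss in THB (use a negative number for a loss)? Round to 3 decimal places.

-36.504

1000 THB × 0.3303 = 330.3 NOK
330.3 NOK × 0.1595 = 52.68285 NZD
52.68285 NZD × 4.075 = 214.68261375 HKD
214.68261375 HKD × 4.488 = 963.49557051 THB
Net change: 963.49557051 − 1000 = -36.50442949 THB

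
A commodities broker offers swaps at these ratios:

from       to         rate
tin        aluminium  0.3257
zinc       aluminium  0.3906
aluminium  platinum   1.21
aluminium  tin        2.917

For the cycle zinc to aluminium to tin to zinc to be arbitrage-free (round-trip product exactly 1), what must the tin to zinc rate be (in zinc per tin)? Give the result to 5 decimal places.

Known legs of the cycle: 0.3906 × 2.917 = 1.1393802
For no arbitrage the full-cycle product must be 1, so the missing rate is 1 / 1.1393802 ≈ 0.8776702.

0.87767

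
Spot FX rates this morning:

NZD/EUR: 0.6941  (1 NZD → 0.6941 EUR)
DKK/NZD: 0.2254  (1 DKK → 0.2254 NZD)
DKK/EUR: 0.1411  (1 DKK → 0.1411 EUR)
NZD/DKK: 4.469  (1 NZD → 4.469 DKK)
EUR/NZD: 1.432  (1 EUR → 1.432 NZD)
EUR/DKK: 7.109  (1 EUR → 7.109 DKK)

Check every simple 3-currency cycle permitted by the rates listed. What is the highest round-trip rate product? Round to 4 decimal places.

NZD→EUR→DKK→NZD: 0.6941 × 7.109 × 0.2254 = 1.11220
NZD→DKK→EUR→NZD: 4.469 × 0.1411 × 1.432 = 0.90298
Maximum is NZD→EUR→DKK→NZD at 1.1122; arbitrage exists.

1.1122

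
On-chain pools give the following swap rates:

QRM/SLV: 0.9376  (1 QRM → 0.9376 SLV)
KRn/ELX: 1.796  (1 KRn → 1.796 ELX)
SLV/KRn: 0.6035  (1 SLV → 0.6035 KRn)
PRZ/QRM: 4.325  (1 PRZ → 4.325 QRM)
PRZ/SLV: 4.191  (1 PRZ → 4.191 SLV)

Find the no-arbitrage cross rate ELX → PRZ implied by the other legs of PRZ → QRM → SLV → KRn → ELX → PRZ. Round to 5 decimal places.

0.22752

Known legs of the cycle: 4.325 × 0.9376 × 0.6035 × 1.796 = 4.39528779632
For no arbitrage the full-cycle product must be 1, so the missing rate is 1 / 4.39528779632 ≈ 0.2275164.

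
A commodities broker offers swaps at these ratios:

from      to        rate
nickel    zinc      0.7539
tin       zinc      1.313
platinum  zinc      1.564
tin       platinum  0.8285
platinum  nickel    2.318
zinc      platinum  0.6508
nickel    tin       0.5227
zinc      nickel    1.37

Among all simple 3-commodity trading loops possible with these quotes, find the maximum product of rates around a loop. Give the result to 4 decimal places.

zinc→platinum→nickel→zinc: 0.6508 × 2.318 × 0.7539 = 1.13730
tin→platinum→nickel→tin: 0.8285 × 2.318 × 0.5227 = 1.00383
zinc→nickel→tin→zinc: 1.37 × 0.5227 × 1.313 = 0.94024
Maximum is zinc→platinum→nickel→zinc at 1.1373; arbitrage exists.

1.1373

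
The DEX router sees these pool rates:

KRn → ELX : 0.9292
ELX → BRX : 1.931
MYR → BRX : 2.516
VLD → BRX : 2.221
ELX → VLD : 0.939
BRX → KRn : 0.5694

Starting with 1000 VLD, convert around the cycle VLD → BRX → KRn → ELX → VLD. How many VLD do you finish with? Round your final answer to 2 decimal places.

1000 VLD × 2.221 = 2221 BRX
2221 BRX × 0.5694 = 1264.6374 KRn
1264.6374 KRn × 0.9292 = 1175.10107208 ELX
1175.10107208 ELX × 0.939 = 1103.41990668312 VLD

1103.42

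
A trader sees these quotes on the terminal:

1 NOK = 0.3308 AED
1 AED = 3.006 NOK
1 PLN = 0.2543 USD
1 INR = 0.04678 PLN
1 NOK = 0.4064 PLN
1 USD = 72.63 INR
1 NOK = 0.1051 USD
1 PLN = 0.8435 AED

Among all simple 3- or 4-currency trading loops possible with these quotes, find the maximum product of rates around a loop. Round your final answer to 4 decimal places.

NOK→PLN→AED→NOK: 0.4064 × 0.8435 × 3.006 = 1.03045
USD→INR→PLN→USD: 72.63 × 0.04678 × 0.2543 = 0.86402
Maximum is NOK→PLN→AED→NOK at 1.0305; arbitrage exists.

1.0305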